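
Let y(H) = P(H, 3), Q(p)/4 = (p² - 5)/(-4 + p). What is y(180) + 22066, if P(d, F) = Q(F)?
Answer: 22050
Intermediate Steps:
Q(p) = 4*(-5 + p²)/(-4 + p) (Q(p) = 4*((p² - 5)/(-4 + p)) = 4*((-5 + p²)/(-4 + p)) = 4*(-5 + p²)/(-4 + p))
P(d, F) = 4*(-5 + F²)/(-4 + F)
y(H) = -16 (y(H) = 4*(-5 + 3²)/(-4 + 3) = 4*(-5 + 9)/(-1) = 4*(-1)*4 = -16)
y(180) + 22066 = -16 + 22066 = 22050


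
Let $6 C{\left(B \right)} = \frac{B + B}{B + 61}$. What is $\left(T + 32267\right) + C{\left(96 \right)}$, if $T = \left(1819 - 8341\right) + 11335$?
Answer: $\frac{5821592}{157} \approx 37080.0$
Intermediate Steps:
$T = 4813$ ($T = -6522 + 11335 = 4813$)
$C{\left(B \right)} = \frac{B}{3 \left(61 + B\right)}$ ($C{\left(B \right)} = \frac{\left(B + B\right) \frac{1}{B + 61}}{6} = \frac{2 B \frac{1}{61 + B}}{6} = \frac{B}{3 \left(61 + B\right)}$)
$\left(T + 32267\right) + C{\left(96 \right)} = \left(4813 + 32267\right) + \frac{1}{3} \cdot 96 \frac{1}{61 + 96} = 37080 + \frac{1}{3} \cdot 96 \cdot \frac{1}{157} = 37080 + \frac{32}{157} = \frac{5821592}{157}$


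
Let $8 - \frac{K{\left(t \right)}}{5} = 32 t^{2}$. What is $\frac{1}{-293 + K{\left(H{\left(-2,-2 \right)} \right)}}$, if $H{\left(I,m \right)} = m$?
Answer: $- \frac{1}{893} \approx -0.0011198$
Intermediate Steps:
$K{\left(t \right)} = 40 - 160 t^{2}$ ($K{\left(t \right)} = 40 - 5 \cdot 32 t^{2} = 40 - 160 t^{2}$)
$\frac{1}{-293 + K{\left(H{\left(-2,-2 \right)} \right)}} = \frac{1}{-293 + \left(40 - 160 \left(-2\right)^{2}\right)} = \frac{1}{-293 + \left(40 - 640\right)} = \frac{1}{-293 - 600} = \frac{1}{-893} = - \frac{1}{893}$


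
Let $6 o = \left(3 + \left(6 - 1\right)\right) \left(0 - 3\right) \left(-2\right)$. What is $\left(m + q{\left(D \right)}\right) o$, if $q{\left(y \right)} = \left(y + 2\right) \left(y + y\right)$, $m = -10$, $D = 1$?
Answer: $-32$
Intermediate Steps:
$q{\left(y \right)} = 2 y \left(2 + y\right)$ ($q{\left(y \right)} = \left(2 + y\right) 2 y = 2 y \left(2 + y\right)$)
$o = 8$ ($o = \frac{\left(3 + \left(6 - 1\right)\right) \left(0 - 3\right) \left(-2\right)}{6} = \frac{\left(3 + 5\right) \left(-3\right) \left(-2\right)}{6} = \frac{8 \left(-3\right) \left(-2\right)}{6} = \frac{\left(-24\right) \left(-2\right)}{6} = \frac{1}{6} \cdot 48 = 8$)
$\left(m + q{\left(D \right)}\right) o = \left(-10 + 2 \cdot 1 \left(2 + 1\right)\right) 8 = \left(-10 + 2 \cdot 1 \cdot 3\right) 8 = \left(-10 + 6\right) 8 = \left(-4\right) 8 = -32$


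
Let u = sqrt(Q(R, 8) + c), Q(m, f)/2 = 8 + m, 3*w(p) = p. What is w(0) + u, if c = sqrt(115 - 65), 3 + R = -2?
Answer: sqrt(6 + 5*sqrt(2)) ≈ 3.6154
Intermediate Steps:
R = -5 (R = -3 - 2 = -5)
w(p) = p/3
c = 5*sqrt(2) (c = sqrt(50) = 5*sqrt(2) ≈ 7.0711)
Q(m, f) = 16 + 2*m (Q(m, f) = 2*(8 + m) = 16 + 2*m)
u = sqrt(6 + 5*sqrt(2)) (u = sqrt((16 + 2*(-5)) + 5*sqrt(2)) = sqrt((16 - 10) + 5*sqrt(2)) = sqrt(6 + 5*sqrt(2)) ≈ 3.6154)
w(0) + u = (1/3)*0 + sqrt(6 + 5*sqrt(2)) = 0 + sqrt(6 + 5*sqrt(2)) = sqrt(6 + 5*sqrt(2))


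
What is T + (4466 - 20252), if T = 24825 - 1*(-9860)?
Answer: 18899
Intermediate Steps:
T = 34685 (T = 24825 + 9860 = 34685)
T + (4466 - 20252) = 34685 + (4466 - 20252) = 34685 - 15786 = 18899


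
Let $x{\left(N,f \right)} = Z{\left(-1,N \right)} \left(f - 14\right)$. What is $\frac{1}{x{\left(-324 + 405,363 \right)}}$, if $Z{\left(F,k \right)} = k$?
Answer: $\frac{1}{28269} \approx 3.5374 \cdot 10^{-5}$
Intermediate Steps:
$x{\left(N,f \right)} = N \left(-14 + f\right)$ ($x{\left(N,f \right)} = N \left(f - 14\right) = N \left(-14 + f\right)$)
$\frac{1}{x{\left(-324 + 405,363 \right)}} = \frac{1}{\left(-324 + 405\right) \left(-14 + 363\right)} = \frac{1}{81 \cdot 349} = \frac{1}{28269}$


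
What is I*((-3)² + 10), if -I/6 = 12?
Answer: -1368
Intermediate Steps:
I = -72 (I = -6*12 = -72)
I*((-3)² + 10) = -72*((-3)² + 10) = -72*(9 + 10) = -72*19 = -1368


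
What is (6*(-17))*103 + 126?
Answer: -10380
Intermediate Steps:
(6*(-17))*103 + 126 = -102*103 + 126 = -10506 + 126 = -10380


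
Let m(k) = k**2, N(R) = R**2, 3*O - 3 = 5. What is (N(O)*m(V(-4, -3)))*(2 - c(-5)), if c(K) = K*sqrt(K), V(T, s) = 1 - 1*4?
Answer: 128 + 320*I*sqrt(5) ≈ 128.0 + 715.54*I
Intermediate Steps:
V(T, s) = -3 (V(T, s) = 1 - 4 = -3)
c(K) = K**(3/2)
O = 8/3 (O = 1 + (1/3)*5 = 1 + 5/3 = 8/3 ≈ 2.6667)
(N(O)*m(V(-4, -3)))*(2 - c(-5)) = ((8/3)**2*(-3)**2)*(2 - (-5)**(3/2)) = ((64/9)*9)*(2 - (-5)*I*sqrt(5)) = 64*(2 + 5*I*sqrt(5)) = 128 + 320*I*sqrt(5)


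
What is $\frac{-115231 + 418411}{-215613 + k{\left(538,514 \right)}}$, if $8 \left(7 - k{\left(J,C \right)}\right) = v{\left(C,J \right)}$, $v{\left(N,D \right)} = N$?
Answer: $- \frac{1212720}{862681} \approx -1.4058$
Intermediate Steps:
$k{\left(J,C \right)} = 7 - \frac{C}{8}$
$\frac{-115231 + 418411}{-215613 + k{\left(538,514 \right)}} = \frac{-115231 + 418411}{-215613 + \left(7 - \frac{257}{4}\right)} = \frac{303180}{-215613 + \left(7 - \frac{257}{4}\right)} = \frac{303180}{-215613 - \frac{229}{4}} = \frac{303180}{- \frac{862681}{4}} = 303180 \left(- \frac{4}{862681}\right) = - \frac{1212720}{862681}$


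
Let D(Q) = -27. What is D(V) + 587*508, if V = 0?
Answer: 298169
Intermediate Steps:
D(V) + 587*508 = -27 + 587*508 = -27 + 298196 = 298169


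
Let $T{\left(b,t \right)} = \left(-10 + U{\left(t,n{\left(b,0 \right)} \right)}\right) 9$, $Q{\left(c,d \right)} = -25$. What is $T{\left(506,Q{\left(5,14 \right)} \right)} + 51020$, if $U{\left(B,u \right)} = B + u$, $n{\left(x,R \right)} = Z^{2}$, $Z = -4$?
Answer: $50849$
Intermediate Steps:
$n{\left(x,R \right)} = 16$ ($n{\left(x,R \right)} = \left(-4\right)^{2} = 16$)
$T{\left(b,t \right)} = 54 + 9 t$ ($T{\left(b,t \right)} = \left(-10 + \left(t + 16\right)\right) 9 = \left(-10 + \left(16 + t\right)\right) 9 = \left(6 + t\right) 9 = 54 + 9 t$)
$T{\left(506,Q{\left(5,14 \right)} \right)} + 51020 = \left(54 + 9 \left(-25\right)\right) + 51020 = \left(54 - 225\right) + 51020 = -171 + 51020 = 50849$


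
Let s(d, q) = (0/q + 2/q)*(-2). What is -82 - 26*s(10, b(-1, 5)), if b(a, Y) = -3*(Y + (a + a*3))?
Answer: -350/3 ≈ -116.67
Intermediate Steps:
b(a, Y) = -12*a - 3*Y (b(a, Y) = -3*(Y + (a + 3*a)) = -3*(Y + 4*a) = -12*a - 3*Y)
s(d, q) = -4/q (s(d, q) = (0 + 2/q)*(-2) = (2/q)*(-2) = -4/q)
-82 - 26*s(10, b(-1, 5)) = -82 - (-104)/(-12*(-1) - 3*5) = -82 - (-104)/(12 - 15) = -82 - (-104)/(-3) = -82 - (-104)*(-1)/3 = -82 - 26*4/3 = -82 - 104/3 = -350/3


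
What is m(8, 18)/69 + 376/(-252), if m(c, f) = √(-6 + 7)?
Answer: -2141/1449 ≈ -1.4776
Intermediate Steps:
m(c, f) = 1 (m(c, f) = √1 = 1)
m(8, 18)/69 + 376/(-252) = 1/69 + 376/(-252) = 1*(1/69) + 376*(-1/252) = 1/69 - 94/63 = -2141/1449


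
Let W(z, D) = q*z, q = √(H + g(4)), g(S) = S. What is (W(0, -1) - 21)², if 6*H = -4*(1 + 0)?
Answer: 441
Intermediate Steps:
H = -⅔ (H = (-4*(1 + 0))/6 = (-4*1)/6 = (⅙)*(-4) = -⅔ ≈ -0.66667)
q = √30/3 (q = √(-⅔ + 4) = √(10/3) = √30/3 ≈ 1.8257)
W(z, D) = z*√30/3 (W(z, D) = (√30/3)*z = z*√30/3)
(W(0, -1) - 21)² = ((⅓)*0*√30 - 21)² = (0 - 21)² = (-21)² = 441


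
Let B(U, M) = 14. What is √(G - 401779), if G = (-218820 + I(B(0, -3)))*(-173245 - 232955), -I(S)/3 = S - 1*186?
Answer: √88674683021 ≈ 2.9778e+5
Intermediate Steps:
I(S) = 558 - 3*S (I(S) = -3*(S - 1*186) = -3*(S - 186) = -3*(-186 + S) = 558 - 3*S)
G = 88675084800 (G = (-218820 + (558 - 3*14))*(-173245 - 232955) = (-218820 + (558 - 42))*(-406200) = (-218820 + 516)*(-406200) = -218304*(-406200) = 88675084800)
√(G - 401779) = √(88675084800 - 401779) = √88674683021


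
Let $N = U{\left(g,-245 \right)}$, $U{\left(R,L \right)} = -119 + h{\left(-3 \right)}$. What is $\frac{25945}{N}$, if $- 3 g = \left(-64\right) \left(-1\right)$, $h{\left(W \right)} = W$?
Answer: $- \frac{25945}{122} \approx -212.66$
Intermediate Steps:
$g = - \frac{64}{3}$ ($g = - \frac{\left(-64\right) \left(-1\right)}{3} = \left(- \frac{1}{3}\right) 64 = - \frac{64}{3} \approx -21.333$)
$U{\left(R,L \right)} = -122$ ($U{\left(R,L \right)} = -119 - 3 = -122$)
$N = -122$
$\frac{25945}{N} = \frac{25945}{-122} = 25945 \left(- \frac{1}{122}\right) = - \frac{25945}{122}$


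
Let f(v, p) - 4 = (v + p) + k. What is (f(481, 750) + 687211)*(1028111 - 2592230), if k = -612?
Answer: -1075854228246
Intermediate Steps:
f(v, p) = -608 + p + v (f(v, p) = 4 + ((v + p) - 612) = 4 + ((p + v) - 612) = 4 + (-612 + p + v) = -608 + p + v)
(f(481, 750) + 687211)*(1028111 - 2592230) = ((-608 + 750 + 481) + 687211)*(1028111 - 2592230) = (623 + 687211)*(-1564119) = 687834*(-1564119) = -1075854228246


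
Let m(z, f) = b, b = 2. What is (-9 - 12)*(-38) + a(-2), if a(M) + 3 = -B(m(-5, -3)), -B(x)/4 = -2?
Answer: 787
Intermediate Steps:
m(z, f) = 2
B(x) = 8 (B(x) = -4*(-2) = 8)
a(M) = -11 (a(M) = -3 - 1*8 = -3 - 8 = -11)
(-9 - 12)*(-38) + a(-2) = (-9 - 12)*(-38) - 11 = -21*(-38) - 11 = 798 - 11 = 787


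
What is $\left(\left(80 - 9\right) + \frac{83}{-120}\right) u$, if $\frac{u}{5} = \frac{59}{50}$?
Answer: $\frac{497783}{1200} \approx 414.82$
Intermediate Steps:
$u = \frac{59}{10}$ ($u = 5 \cdot \frac{59}{50} = \frac{59}{10} \approx 5.9$)
$\left(\left(80 - 9\right) + \frac{83}{-120}\right) u = \left(\left(80 - 9\right) + \frac{83}{-120}\right) \frac{59}{10} = \left(\left(80 - 9\right) + 83 \left(- \frac{1}{120}\right)\right) \frac{59}{10} = \left(71 - \frac{83}{120}\right) \frac{59}{10} = \frac{8437}{120} \cdot \frac{59}{10} = \frac{497783}{1200}$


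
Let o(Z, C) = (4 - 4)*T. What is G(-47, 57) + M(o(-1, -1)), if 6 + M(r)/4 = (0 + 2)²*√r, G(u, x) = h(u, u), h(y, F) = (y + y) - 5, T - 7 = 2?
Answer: -123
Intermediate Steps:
T = 9 (T = 7 + 2 = 9)
o(Z, C) = 0 (o(Z, C) = (4 - 4)*9 = 0*9 = 0)
h(y, F) = -5 + 2*y (h(y, F) = 2*y - 5 = -5 + 2*y)
G(u, x) = -5 + 2*u
M(r) = -24 + 16*√r (M(r) = -24 + 4*((0 + 2)²*√r) = -24 + 4*(2²*√r) = -24 + 4*(4*√r) = -24 + 16*√r)
G(-47, 57) + M(o(-1, -1)) = (-5 + 2*(-47)) + (-24 + 16*√0) = (-5 - 94) + (-24 + 16*0) = -99 + (-24 + 0) = -99 - 24 = -123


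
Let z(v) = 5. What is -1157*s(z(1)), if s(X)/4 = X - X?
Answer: 0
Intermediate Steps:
s(X) = 0 (s(X) = 4*(X - X) = 4*0 = 0)
-1157*s(z(1)) = -1157*0 = 0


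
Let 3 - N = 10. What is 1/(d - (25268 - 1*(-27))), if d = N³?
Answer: -1/25638 ≈ -3.9005e-5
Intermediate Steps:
N = -7 (N = 3 - 1*10 = 3 - 10 = -7)
d = -343 (d = (-7)³ = -343)
1/(d - (25268 - 1*(-27))) = 1/(-343 - (25268 - 1*(-27))) = 1/(-343 - (25268 + 27)) = 1/(-343 - 1*25295) = 1/(-343 - 25295) = 1/(-25638) = -1/25638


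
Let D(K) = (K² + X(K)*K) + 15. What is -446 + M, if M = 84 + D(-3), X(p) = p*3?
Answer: -311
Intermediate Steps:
X(p) = 3*p
D(K) = 15 + 4*K² (D(K) = (K² + (3*K)*K) + 15 = (K² + 3*K²) + 15 = 4*K² + 15 = 15 + 4*K²)
M = 135 (M = 84 + (15 + 4*(-3)²) = 84 + (15 + 4*9) = 84 + (15 + 36) = 84 + 51 = 135)
-446 + M = -446 + 135 = -311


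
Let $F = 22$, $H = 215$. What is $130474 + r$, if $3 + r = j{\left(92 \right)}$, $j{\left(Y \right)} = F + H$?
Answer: $130708$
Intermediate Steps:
$j{\left(Y \right)} = 237$ ($j{\left(Y \right)} = 22 + 215 = 237$)
$r = 234$ ($r = -3 + 237 = 234$)
$130474 + r = 130474 + 234 = 130708$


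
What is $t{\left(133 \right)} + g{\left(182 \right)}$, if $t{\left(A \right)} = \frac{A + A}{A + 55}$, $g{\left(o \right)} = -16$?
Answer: $- \frac{1371}{94} \approx -14.585$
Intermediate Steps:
$t{\left(A \right)} = \frac{2 A}{55 + A}$
$t{\left(133 \right)} + g{\left(182 \right)} = 2 \cdot 133 \frac{1}{55 + 133} - 16 = 2 \cdot 133 \cdot \frac{1}{188} - 16 = \frac{133}{94} - 16 = - \frac{1371}{94}$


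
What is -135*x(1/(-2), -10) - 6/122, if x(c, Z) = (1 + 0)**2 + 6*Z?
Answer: 485862/61 ≈ 7965.0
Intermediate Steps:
x(c, Z) = 1 + 6*Z (x(c, Z) = 1**2 + 6*Z = 1 + 6*Z)
-135*x(1/(-2), -10) - 6/122 = -135*(1 + 6*(-10)) - 6/122 = -135*(1 - 60) - 6*1/122 = -135*(-59) - 3/61 = 7965 - 3/61 = 485862/61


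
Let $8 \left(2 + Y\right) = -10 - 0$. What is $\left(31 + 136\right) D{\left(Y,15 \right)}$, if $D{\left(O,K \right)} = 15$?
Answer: $2505$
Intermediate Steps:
$Y = - \frac{13}{4}$ ($Y = -2 + \frac{-10 - 0}{8} = -2 + \frac{-10 + 0}{8} = -2 + \frac{1}{8} \left(-10\right) = -2 - \frac{5}{4} = - \frac{13}{4} \approx -3.25$)
$\left(31 + 136\right) D{\left(Y,15 \right)} = \left(31 + 136\right) 15 = 167 \cdot 15 = 2505$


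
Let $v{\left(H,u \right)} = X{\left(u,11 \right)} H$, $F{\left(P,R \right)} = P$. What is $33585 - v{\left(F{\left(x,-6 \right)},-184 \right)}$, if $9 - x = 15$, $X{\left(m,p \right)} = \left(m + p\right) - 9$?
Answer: $32493$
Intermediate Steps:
$X{\left(m,p \right)} = -9 + m + p$
$x = -6$ ($x = 9 - 15 = -6$)
$v{\left(H,u \right)} = H \left(2 + u\right)$ ($v{\left(H,u \right)} = \left(-9 + u + 11\right) H = \left(2 + u\right) H = H \left(2 + u\right)$)
$33585 - v{\left(F{\left(x,-6 \right)},-184 \right)} = 33585 - - 6 \left(2 - 184\right) = 33585 - \left(-6\right) \left(-182\right) = 33585 - 1092 = 32493$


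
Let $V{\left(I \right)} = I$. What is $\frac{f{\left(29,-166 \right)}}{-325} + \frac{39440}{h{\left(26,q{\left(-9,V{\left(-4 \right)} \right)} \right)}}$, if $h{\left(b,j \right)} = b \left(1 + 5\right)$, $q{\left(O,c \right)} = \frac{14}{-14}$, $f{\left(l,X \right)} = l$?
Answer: $\frac{246413}{975} \approx 252.73$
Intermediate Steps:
$q{\left(O,c \right)} = -1$ ($q{\left(O,c \right)} = 14 \left(- \frac{1}{14}\right) = -1$)
$h{\left(b,j \right)} = 6 b$ ($h{\left(b,j \right)} = b 6 = 6 b$)
$\frac{f{\left(29,-166 \right)}}{-325} + \frac{39440}{h{\left(26,q{\left(-9,V{\left(-4 \right)} \right)} \right)}} = \frac{29}{-325} + \frac{39440}{6 \cdot 26} = 29 \left(- \frac{1}{325}\right) + \frac{39440}{156} = - \frac{29}{325} + 39440 \cdot \frac{1}{156} = - \frac{29}{325} + \frac{9860}{39} = \frac{246413}{975}$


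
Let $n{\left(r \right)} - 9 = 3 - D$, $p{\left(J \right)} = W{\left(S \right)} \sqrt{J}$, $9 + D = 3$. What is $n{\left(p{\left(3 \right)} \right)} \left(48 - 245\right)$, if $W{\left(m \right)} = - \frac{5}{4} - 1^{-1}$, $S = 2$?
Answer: $-3546$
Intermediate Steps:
$D = -6$ ($D = -9 + 3 = -6$)
$W{\left(m \right)} = - \frac{9}{4}$ ($W{\left(m \right)} = \left(-5\right) \frac{1}{4} - 1 = - \frac{5}{4} - 1 = - \frac{9}{4}$)
$p{\left(J \right)} = - \frac{9 \sqrt{J}}{4}$
$n{\left(r \right)} = 18$ ($n{\left(r \right)} = 9 + \left(3 - -6\right) = 9 + \left(3 + 6\right) = 9 + 9 = 18$)
$n{\left(p{\left(3 \right)} \right)} \left(48 - 245\right) = 18 \left(48 - 245\right) = 18 \left(-197\right) = -3546$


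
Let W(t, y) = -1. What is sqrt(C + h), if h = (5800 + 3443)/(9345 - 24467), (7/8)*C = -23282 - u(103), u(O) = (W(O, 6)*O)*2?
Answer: 9*I*sqrt(3648312836518)/105854 ≈ 162.4*I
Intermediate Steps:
u(O) = -2*O (u(O) = -O*2 = -2*O)
C = -184608/7 (C = 8*(-23282 - (-2)*103)/7 = 8*(-23282 - 1*(-206))/7 = 8*(-23282 + 206)/7 = (8/7)*(-23076) = -184608/7 ≈ -26373.)
h = -9243/15122 (h = 9243/(-15122) = 9243*(-1/15122) = -9243/15122 ≈ -0.61123)
sqrt(C + h) = sqrt(-184608/7 - 9243/15122) = sqrt(-2791706877/105854) = 9*I*sqrt(3648312836518)/105854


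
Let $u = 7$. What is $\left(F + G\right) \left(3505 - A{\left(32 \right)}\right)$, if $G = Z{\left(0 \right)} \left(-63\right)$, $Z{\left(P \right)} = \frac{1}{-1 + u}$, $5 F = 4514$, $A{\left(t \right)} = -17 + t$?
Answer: $3114127$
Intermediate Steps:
$F = \frac{4514}{5}$ ($F = \frac{1}{5} \cdot 4514 = \frac{4514}{5} \approx 902.8$)
$Z{\left(P \right)} = \frac{1}{6}$ ($Z{\left(P \right)} = \frac{1}{-1 + 7} = \frac{1}{6}$)
$G = - \frac{21}{2}$ ($G = \frac{1}{6} \left(-63\right) = - \frac{21}{2} \approx -10.5$)
$\left(F + G\right) \left(3505 - A{\left(32 \right)}\right) = \left(\frac{4514}{5} - \frac{21}{2}\right) \left(3505 - \left(-17 + 32\right)\right) = \frac{8923 \left(3505 - 15\right)}{10} = \frac{8923}{10} \cdot 3490 = 3114127$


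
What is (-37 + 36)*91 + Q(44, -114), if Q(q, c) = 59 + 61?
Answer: 29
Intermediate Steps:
Q(q, c) = 120
(-37 + 36)*91 + Q(44, -114) = (-37 + 36)*91 + 120 = -1*91 + 120 = -91 + 120 = 29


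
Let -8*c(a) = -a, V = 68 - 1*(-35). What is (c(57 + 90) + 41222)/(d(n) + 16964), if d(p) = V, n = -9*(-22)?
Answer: 329923/136536 ≈ 2.4164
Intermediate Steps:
n = 198
V = 103 (V = 68 + 35 = 103)
c(a) = a/8 (c(a) = -(-1)*a/8 = a/8)
d(p) = 103
(c(57 + 90) + 41222)/(d(n) + 16964) = ((57 + 90)/8 + 41222)/(103 + 16964) = ((⅛)*147 + 41222)/17067 = (147/8 + 41222)*(1/17067) = (329923/8)*(1/17067) = 329923/136536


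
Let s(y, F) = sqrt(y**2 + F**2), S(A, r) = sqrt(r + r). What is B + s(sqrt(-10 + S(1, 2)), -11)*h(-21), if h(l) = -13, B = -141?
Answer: -141 - 13*sqrt(113) ≈ -279.19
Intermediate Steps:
S(A, r) = sqrt(2)*sqrt(r) (S(A, r) = sqrt(2*r) = sqrt(2)*sqrt(r))
s(y, F) = sqrt(F**2 + y**2)
B + s(sqrt(-10 + S(1, 2)), -11)*h(-21) = -141 + sqrt((-11)**2 + (sqrt(-10 + sqrt(2)*sqrt(2)))**2)*(-13) = -141 + sqrt(121 + (sqrt(-10 + 2))**2)*(-13) = -141 + sqrt(121 + (sqrt(-8))**2)*(-13) = -141 + sqrt(121 + (2*I*sqrt(2))**2)*(-13) = -141 + sqrt(121 - 8)*(-13) = -141 + sqrt(113)*(-13) = -141 - 13*sqrt(113)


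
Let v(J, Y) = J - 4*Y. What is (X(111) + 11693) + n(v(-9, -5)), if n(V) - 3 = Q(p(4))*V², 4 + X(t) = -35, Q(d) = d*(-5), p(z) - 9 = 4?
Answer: 3792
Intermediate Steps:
p(z) = 13 (p(z) = 9 + 4 = 13)
Q(d) = -5*d
X(t) = -39 (X(t) = -4 - 35 = -39)
n(V) = 3 - 65*V² (n(V) = 3 + (-5*13)*V² = 3 - 65*V²)
(X(111) + 11693) + n(v(-9, -5)) = (-39 + 11693) + (3 - 65*(-9 - 4*(-5))²) = 11654 + (3 - 65*(-9 + 20)²) = 11654 + (3 - 65*11²) = 11654 + (3 - 65*121) = 11654 + (3 - 7865) = 11654 - 7862 = 3792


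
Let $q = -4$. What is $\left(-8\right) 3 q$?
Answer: $96$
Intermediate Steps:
$\left(-8\right) 3 q = \left(-8\right) 3 \left(-4\right) = \left(-24\right) \left(-4\right) = 96$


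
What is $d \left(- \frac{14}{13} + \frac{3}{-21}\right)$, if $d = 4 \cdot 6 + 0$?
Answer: $- \frac{2664}{91} \approx -29.275$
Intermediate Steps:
$d = 24$ ($d = 24 + 0 = 24$)
$d \left(- \frac{14}{13} + \frac{3}{-21}\right) = 24 \left(- \frac{14}{13} + \frac{3}{-21}\right) = 24 \left(\left(-14\right) \frac{1}{13} + 3 \left(- \frac{1}{21}\right)\right) = 24 \left(- \frac{14}{13} - \frac{1}{7}\right) = 24 \left(- \frac{111}{91}\right) = - \frac{2664}{91}$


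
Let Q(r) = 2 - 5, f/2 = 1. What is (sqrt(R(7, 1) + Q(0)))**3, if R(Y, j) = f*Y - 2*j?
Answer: 27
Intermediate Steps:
f = 2 (f = 2*1 = 2)
R(Y, j) = -2*j + 2*Y (R(Y, j) = 2*Y - 2*j = -2*j + 2*Y)
Q(r) = -3
(sqrt(R(7, 1) + Q(0)))**3 = (sqrt((-2*1 + 2*7) - 3))**3 = (sqrt((-2 + 14) - 3))**3 = (sqrt(12 - 3))**3 = (sqrt(9))**3 = 3**3 = 27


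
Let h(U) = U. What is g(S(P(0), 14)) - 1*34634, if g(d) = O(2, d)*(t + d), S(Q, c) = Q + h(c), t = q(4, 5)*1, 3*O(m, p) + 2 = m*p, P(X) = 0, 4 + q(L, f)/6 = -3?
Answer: -104630/3 ≈ -34877.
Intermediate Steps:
q(L, f) = -42 (q(L, f) = -24 + 6*(-3) = -24 - 18 = -42)
O(m, p) = -⅔ + m*p/3 (O(m, p) = -⅔ + (m*p)/3 = -⅔ + m*p/3)
t = -42 (t = -42*1 = -42)
S(Q, c) = Q + c
g(d) = (-42 + d)*(-⅔ + 2*d/3) (g(d) = (-⅔ + (⅓)*2*d)*(-42 + d) = (-⅔ + 2*d/3)*(-42 + d) = (-42 + d)*(-⅔ + 2*d/3))
g(S(P(0), 14)) - 1*34634 = 2*(-1 + (0 + 14))*(-42 + (0 + 14))/3 - 1*34634 = 2*(-1 + 14)*(-42 + 14)/3 - 34634 = (⅔)*13*(-28) - 34634 = -728/3 - 34634 = -104630/3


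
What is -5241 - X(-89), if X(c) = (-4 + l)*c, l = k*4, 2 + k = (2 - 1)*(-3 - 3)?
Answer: -8445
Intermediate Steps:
k = -8 (k = -2 + (2 - 1)*(-3 - 3) = -2 + 1*(-6) = -2 - 6 = -8)
l = -32 (l = -8*4 = -32)
X(c) = -36*c (X(c) = (-4 - 32)*c = -36*c)
-5241 - X(-89) = -5241 - (-36)*(-89) = -5241 - 1*3204 = -5241 - 3204 = -8445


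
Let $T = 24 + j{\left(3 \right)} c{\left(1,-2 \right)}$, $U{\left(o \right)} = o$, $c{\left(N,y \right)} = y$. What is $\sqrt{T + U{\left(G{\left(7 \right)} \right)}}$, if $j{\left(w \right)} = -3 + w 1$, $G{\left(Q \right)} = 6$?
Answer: $\sqrt{30} \approx 5.4772$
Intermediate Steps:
$j{\left(w \right)} = -3 + w$
$T = 24$ ($T = 24 + \left(-3 + 3\right) \left(-2\right) = 24 + 0 \left(-2\right) = 24 + 0 = 24$)
$\sqrt{T + U{\left(G{\left(7 \right)} \right)}} = \sqrt{24 + 6} = \sqrt{30}$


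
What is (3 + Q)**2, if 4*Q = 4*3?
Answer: 36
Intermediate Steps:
Q = 3 (Q = (4*3)/4 = (1/4)*12 = 3)
(3 + Q)**2 = (3 + 3)**2 = 6**2 = 36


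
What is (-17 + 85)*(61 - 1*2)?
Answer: 4012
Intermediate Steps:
(-17 + 85)*(61 - 1*2) = 68*(61 - 2) = 68*59 = 4012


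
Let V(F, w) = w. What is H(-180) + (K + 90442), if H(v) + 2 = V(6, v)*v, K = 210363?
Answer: 333203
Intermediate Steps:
H(v) = -2 + v**2 (H(v) = -2 + v*v = -2 + v**2)
H(-180) + (K + 90442) = (-2 + (-180)**2) + (210363 + 90442) = (-2 + 32400) + 300805 = 32398 + 300805 = 333203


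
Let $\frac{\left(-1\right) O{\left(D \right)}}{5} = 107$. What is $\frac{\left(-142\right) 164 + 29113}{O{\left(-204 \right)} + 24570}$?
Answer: $\frac{1165}{4807} \approx 0.24235$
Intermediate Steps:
$O{\left(D \right)} = -535$ ($O{\left(D \right)} = \left(-5\right) 107 = -535$)
$\frac{\left(-142\right) 164 + 29113}{O{\left(-204 \right)} + 24570} = \frac{\left(-142\right) 164 + 29113}{-535 + 24570} = \frac{-23288 + 29113}{24035} = 5825 \cdot \frac{1}{24035} = \frac{1165}{4807}$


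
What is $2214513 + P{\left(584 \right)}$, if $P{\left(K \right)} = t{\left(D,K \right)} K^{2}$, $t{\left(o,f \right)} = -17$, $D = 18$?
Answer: $-3583439$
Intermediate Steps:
$P{\left(K \right)} = - 17 K^{2}$
$2214513 + P{\left(584 \right)} = 2214513 - 17 \cdot 584^{2} = 2214513 - 5797952 = -3583439$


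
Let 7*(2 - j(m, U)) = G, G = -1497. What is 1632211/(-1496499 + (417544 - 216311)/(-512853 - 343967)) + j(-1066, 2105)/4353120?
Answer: -6087609552040851251/5581703122776718560 ≈ -1.0906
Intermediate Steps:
j(m, U) = 1511/7 (j(m, U) = 2 - 1/7*(-1497) = 2 + 1497/7 = 1511/7)
1632211/(-1496499 + (417544 - 216311)/(-512853 - 343967)) + j(-1066, 2105)/4353120 = 1632211/(-1496499 + (417544 - 216311)/(-512853 - 343967)) + (1511/7)/4353120 = 1632211/(-1496499 + 201233/(-856820)) + (1511/7)*(1/4353120) = 1632211/(-1496499 + 201233*(-1/856820)) + 1511/30471840 = 1632211/(-1496499 - 201233/856820) + 1511/30471840 = 1632211/(-1282230474413/856820) + 1511/30471840 = 1632211*(-856820/1282230474413) + 1511/30471840 = -199787289860/183175782059 + 1511/30471840 = -6087609552040851251/5581703122776718560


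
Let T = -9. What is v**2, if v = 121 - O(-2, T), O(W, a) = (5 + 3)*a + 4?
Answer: 35721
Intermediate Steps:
O(W, a) = 4 + 8*a (O(W, a) = 8*a + 4 = 4 + 8*a)
v = 189 (v = 121 - (4 + 8*(-9)) = 121 - (4 - 72) = 121 - 1*(-68) = 121 + 68 = 189)
v**2 = 189**2 = 35721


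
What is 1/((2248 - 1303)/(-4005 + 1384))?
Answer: -2621/945 ≈ -2.7735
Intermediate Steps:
1/((2248 - 1303)/(-4005 + 1384)) = 1/(945/(-2621)) = 1/(945*(-1/2621)) = 1/(-945/2621) = -2621/945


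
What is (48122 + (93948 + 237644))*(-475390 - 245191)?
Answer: -273614693834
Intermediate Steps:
(48122 + (93948 + 237644))*(-475390 - 245191) = (48122 + 331592)*(-720581) = 379714*(-720581) = -273614693834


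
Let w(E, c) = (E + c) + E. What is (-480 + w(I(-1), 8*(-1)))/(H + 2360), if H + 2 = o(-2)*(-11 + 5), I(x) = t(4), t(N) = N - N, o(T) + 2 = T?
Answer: -244/1191 ≈ -0.20487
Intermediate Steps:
o(T) = -2 + T
t(N) = 0
I(x) = 0
H = 22 (H = -2 + (-2 - 2)*(-11 + 5) = -2 - 4*(-6) = -2 + 24 = 22)
w(E, c) = c + 2*E
(-480 + w(I(-1), 8*(-1)))/(H + 2360) = (-480 + (8*(-1) + 2*0))/(22 + 2360) = (-480 + (-8 + 0))/2382 = (-480 - 8)*(1/2382) = -488*1/2382 = -244/1191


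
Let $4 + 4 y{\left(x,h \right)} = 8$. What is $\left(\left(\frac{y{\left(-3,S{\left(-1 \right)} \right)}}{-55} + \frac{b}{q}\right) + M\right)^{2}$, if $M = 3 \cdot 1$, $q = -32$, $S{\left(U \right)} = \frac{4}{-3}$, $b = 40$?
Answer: $\frac{145161}{48400} \approx 2.9992$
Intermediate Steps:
$S{\left(U \right)} = - \frac{4}{3}$ ($S{\left(U \right)} = 4 \left(- \frac{1}{3}\right) = - \frac{4}{3}$)
$y{\left(x,h \right)} = 1$ ($y{\left(x,h \right)} = -1 + \frac{1}{4} \cdot 8 = -1 + 2 = 1$)
$M = 3$
$\left(\left(\frac{y{\left(-3,S{\left(-1 \right)} \right)}}{-55} + \frac{b}{q}\right) + M\right)^{2} = \left(\left(1 \frac{1}{-55} + \frac{40}{-32}\right) + 3\right)^{2} = \left(\left(1 \left(- \frac{1}{55}\right) + 40 \left(- \frac{1}{32}\right)\right) + 3\right)^{2} = \left(\left(- \frac{1}{55} - \frac{5}{4}\right) + 3\right)^{2} = \left(- \frac{279}{220} + 3\right)^{2} = \left(\frac{381}{220}\right)^{2} = \frac{145161}{48400}$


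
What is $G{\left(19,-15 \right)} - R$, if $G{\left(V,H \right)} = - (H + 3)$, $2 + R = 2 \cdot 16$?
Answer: $-18$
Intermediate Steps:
$R = 30$ ($R = -2 + 2 \cdot 16 = -2 + 32 = 30$)
$G{\left(V,H \right)} = -3 - H$ ($G{\left(V,H \right)} = - (3 + H) = -3 - H$)
$G{\left(19,-15 \right)} - R = \left(-3 - -15\right) - 30 = \left(-3 + 15\right) - 30 = 12 - 30 = -18$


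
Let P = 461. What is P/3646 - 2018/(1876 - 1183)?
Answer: -7038155/2526678 ≈ -2.7855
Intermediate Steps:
P/3646 - 2018/(1876 - 1183) = 461/3646 - 2018/(1876 - 1183) = 461*(1/3646) - 2018/693 = 461/3646 - 2018*1/693 = 461/3646 - 2018/693 = -7038155/2526678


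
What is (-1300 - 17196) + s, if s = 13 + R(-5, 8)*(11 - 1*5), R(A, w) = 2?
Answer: -18471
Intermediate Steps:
s = 25 (s = 13 + 2*(11 - 1*5) = 13 + 2*(11 - 5) = 13 + 2*6 = 13 + 12 = 25)
(-1300 - 17196) + s = (-1300 - 17196) + 25 = -18496 + 25 = -18471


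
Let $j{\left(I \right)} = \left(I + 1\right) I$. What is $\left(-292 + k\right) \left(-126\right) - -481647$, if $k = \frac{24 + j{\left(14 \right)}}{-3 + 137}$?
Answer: $\frac{34720671}{67} \approx 5.1822 \cdot 10^{5}$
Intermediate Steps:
$j{\left(I \right)} = I \left(1 + I\right)$ ($j{\left(I \right)} = \left(1 + I\right) I = I \left(1 + I\right)$)
$k = \frac{117}{67}$ ($k = \frac{24 + 14 \left(1 + 14\right)}{-3 + 137} = \frac{24 + 14 \cdot 15}{134} = \left(24 + 210\right) \frac{1}{134} = 234 \cdot \frac{1}{134} = \frac{117}{67} \approx 1.7463$)
$\left(-292 + k\right) \left(-126\right) - -481647 = \left(-292 + \frac{117}{67}\right) \left(-126\right) - -481647 = \left(- \frac{19447}{67}\right) \left(-126\right) + 481647 = \frac{2450322}{67} + 481647 = \frac{34720671}{67}$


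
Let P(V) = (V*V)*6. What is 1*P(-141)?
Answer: 119286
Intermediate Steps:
P(V) = 6*V² (P(V) = V²*6 = 6*V²)
1*P(-141) = 1*(6*(-141)²) = 1*(6*19881) = 1*119286 = 119286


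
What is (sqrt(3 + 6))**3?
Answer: 27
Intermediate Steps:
(sqrt(3 + 6))**3 = (sqrt(9))**3 = 3**3 = 27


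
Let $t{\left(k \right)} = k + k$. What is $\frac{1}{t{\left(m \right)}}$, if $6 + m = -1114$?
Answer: $- \frac{1}{2240} \approx -0.00044643$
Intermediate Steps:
$m = -1120$ ($m = -6 - 1114 = -1120$)
$t{\left(k \right)} = 2 k$
$\frac{1}{t{\left(m \right)}} = \frac{1}{2 \left(-1120\right)} = \frac{1}{-2240} = - \frac{1}{2240}$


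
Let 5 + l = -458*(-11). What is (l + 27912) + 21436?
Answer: 54381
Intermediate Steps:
l = 5033 (l = -5 - 458*(-11) = -5 + 5038 = 5033)
(l + 27912) + 21436 = (5033 + 27912) + 21436 = 32945 + 21436 = 54381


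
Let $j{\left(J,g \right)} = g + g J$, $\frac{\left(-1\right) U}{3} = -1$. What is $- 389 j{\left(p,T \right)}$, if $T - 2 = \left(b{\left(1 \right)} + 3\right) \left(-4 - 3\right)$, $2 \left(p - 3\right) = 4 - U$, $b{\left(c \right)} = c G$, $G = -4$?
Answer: $- \frac{31509}{2} \approx -15755.0$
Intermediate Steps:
$U = 3$ ($U = \left(-3\right) \left(-1\right) = 3$)
$b{\left(c \right)} = - 4 c$ ($b{\left(c \right)} = c \left(-4\right) = - 4 c$)
$p = \frac{7}{2}$ ($p = 3 + \frac{4 - 3}{2} = 3 + \frac{1}{2} \cdot 1 = 3 + \frac{1}{2} = \frac{7}{2} \approx 3.5$)
$T = 9$ ($T = 2 + \left(\left(-4\right) 1 + 3\right) \left(-4 - 3\right) = 2 + \left(-4 + 3\right) \left(-7\right) = 2 - -7 = 2 + 7 = 9$)
$j{\left(J,g \right)} = g + J g$
$- 389 j{\left(p,T \right)} = - 389 \cdot 9 \left(1 + \frac{7}{2}\right) = - 389 \cdot 9 \cdot \frac{9}{2} = \left(-389\right) \frac{81}{2} = - \frac{31509}{2}$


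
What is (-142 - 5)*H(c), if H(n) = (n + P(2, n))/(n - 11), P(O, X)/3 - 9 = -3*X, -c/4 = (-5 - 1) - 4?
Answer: 43071/29 ≈ 1485.2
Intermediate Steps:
c = 40 (c = -4*((-5 - 1) - 4) = -4*(-6 - 4) = -4*(-10) = 40)
P(O, X) = 27 - 9*X (P(O, X) = 27 + 3*(-3*X) = 27 - 9*X)
H(n) = (27 - 8*n)/(-11 + n) (H(n) = (n + (27 - 9*n))/(n - 11) = (27 - 8*n)/(-11 + n))
(-142 - 5)*H(c) = (-142 - 5)*((27 - 8*40)/(-11 + 40)) = -147*(27 - 320)/29 = -147*(-293)/29 = -147*(-293/29) = 43071/29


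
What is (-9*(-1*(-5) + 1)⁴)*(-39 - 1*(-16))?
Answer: 268272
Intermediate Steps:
(-9*(-1*(-5) + 1)⁴)*(-39 - 1*(-16)) = (-9*(5 + 1)⁴)*(-39 + 16) = -9*6⁴*(-23) = -9*1296*(-23) = -11664*(-23) = 268272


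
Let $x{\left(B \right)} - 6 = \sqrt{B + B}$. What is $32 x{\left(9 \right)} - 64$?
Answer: $128 + 96 \sqrt{2} \approx 263.76$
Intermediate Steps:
$x{\left(B \right)} = 6 + \sqrt{2} \sqrt{B}$ ($x{\left(B \right)} = 6 + \sqrt{B + B} = 6 + \sqrt{2 B} = 6 + \sqrt{2} \sqrt{B}$)
$32 x{\left(9 \right)} - 64 = 32 \left(6 + \sqrt{2} \sqrt{9}\right) - 64 = 32 \left(6 + \sqrt{2} \cdot 3\right) - 64 = 32 \left(6 + 3 \sqrt{2}\right) - 64 = \left(192 + 96 \sqrt{2}\right) - 64 = 128 + 96 \sqrt{2}$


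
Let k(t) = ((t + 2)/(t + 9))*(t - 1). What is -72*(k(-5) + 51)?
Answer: -3996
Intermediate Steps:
k(t) = (-1 + t)*(2 + t)/(9 + t) (k(t) = ((2 + t)/(9 + t))*(-1 + t) = (-1 + t)*(2 + t)/(9 + t))
-72*(k(-5) + 51) = -72*((-2 - 5 + (-5)**2)/(9 - 5) + 51) = -72*((-2 - 5 + 25)/4 + 51) = -72*((1/4)*18 + 51) = -72*(9/2 + 51) = -72*111/2 = -3996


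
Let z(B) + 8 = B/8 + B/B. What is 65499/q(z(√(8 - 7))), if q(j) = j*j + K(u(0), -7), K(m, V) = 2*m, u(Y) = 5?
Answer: 4191936/3665 ≈ 1143.8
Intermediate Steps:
z(B) = -7 + B/8 (z(B) = -8 + (B/8 + B/B) = -8 + (B*(⅛) + 1) = -8 + (B/8 + 1) = -8 + (1 + B/8) = -7 + B/8)
q(j) = 10 + j² (q(j) = j*j + 2*5 = j² + 10 = 10 + j²)
65499/q(z(√(8 - 7))) = 65499/(10 + (-7 + √(8 - 7)/8)²) = 65499/(10 + (-7 + √1/8)²) = 65499/(10 + (-7 + (⅛)*1)²) = 65499/(10 + (-7 + ⅛)²) = 65499/(10 + (-55/8)²) = 65499/(10 + 3025/64) = 65499/(3665/64) = 65499*(64/3665) = 4191936/3665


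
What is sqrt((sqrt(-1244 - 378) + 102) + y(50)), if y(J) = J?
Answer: sqrt(152 + I*sqrt(1622)) ≈ 12.435 + 1.6194*I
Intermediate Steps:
sqrt((sqrt(-1244 - 378) + 102) + y(50)) = sqrt((sqrt(-1244 - 378) + 102) + 50) = sqrt((sqrt(-1622) + 102) + 50) = sqrt((I*sqrt(1622) + 102) + 50) = sqrt((102 + I*sqrt(1622)) + 50) = sqrt(152 + I*sqrt(1622))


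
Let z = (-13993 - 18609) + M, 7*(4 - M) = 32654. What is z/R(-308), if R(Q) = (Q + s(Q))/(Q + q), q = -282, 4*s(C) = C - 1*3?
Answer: -615582400/10801 ≈ -56993.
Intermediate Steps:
M = -32626/7 (M = 4 - ⅐*32654 = 4 - 32654/7 = -32626/7 ≈ -4660.9)
s(C) = -¾ + C/4 (s(C) = (C - 1*3)/4 = (C - 3)/4 = (-3 + C)/4 = -¾ + C/4)
z = -260840/7 (z = (-13993 - 18609) - 32626/7 = -32602 - 32626/7 = -260840/7 ≈ -37263.)
R(Q) = (-¾ + 5*Q/4)/(-282 + Q) (R(Q) = (Q + (-¾ + Q/4))/(Q - 282) = (-¾ + 5*Q/4)/(-282 + Q))
z/R(-308) = -260840*4*(-282 - 308)/(-3 + 5*(-308))/7 = -260840*(-2360/(-3 - 1540))/7 = -260840/(7*((¼)*(-1/590)*(-1543))) = -260840/(7*1543/2360) = -260840/7*2360/1543 = -615582400/10801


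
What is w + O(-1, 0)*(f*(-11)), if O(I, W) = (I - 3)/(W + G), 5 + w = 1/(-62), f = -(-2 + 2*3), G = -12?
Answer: 1795/186 ≈ 9.6505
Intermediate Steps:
f = -4 (f = -(-2 + 6) = -1*4 = -4)
w = -311/62 (w = -5 + 1/(-62) = -5 - 1/62 = -311/62 ≈ -5.0161)
O(I, W) = (-3 + I)/(-12 + W) (O(I, W) = (I - 3)/(W - 12) = (-3 + I)/(-12 + W))
w + O(-1, 0)*(f*(-11)) = -311/62 + ((-3 - 1)/(-12 + 0))*(-4*(-11)) = -311/62 + (-4/(-12))*44 = -311/62 - 1/12*(-4)*44 = -311/62 + (⅓)*44 = -311/62 + 44/3 = 1795/186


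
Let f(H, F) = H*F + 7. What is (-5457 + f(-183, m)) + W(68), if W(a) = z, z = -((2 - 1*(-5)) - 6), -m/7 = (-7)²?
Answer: 57318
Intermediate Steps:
m = -343 (m = -7*(-7)² = -7*49 = -343)
z = -1 (z = -((2 + 5) - 6) = -(7 - 6) = -1*1 = -1)
W(a) = -1
f(H, F) = 7 + F*H (f(H, F) = F*H + 7 = 7 + F*H)
(-5457 + f(-183, m)) + W(68) = (-5457 + (7 - 343*(-183))) - 1 = (-5457 + (7 + 62769)) - 1 = (-5457 + 62776) - 1 = 57319 - 1 = 57318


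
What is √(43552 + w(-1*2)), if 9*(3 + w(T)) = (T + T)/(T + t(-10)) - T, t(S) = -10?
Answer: √3527490/9 ≈ 208.68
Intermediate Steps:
w(T) = -3 - T/9 + 2*T/(9*(-10 + T)) (w(T) = -3 + ((T + T)/(T - 10) - T)/9 = -3 + ((2*T)/(-10 + T) - T)/9 = -3 + (2*T/(-10 + T) - T)/9 = -3 + (-T + 2*T/(-10 + T))/9 = -3 + (-T/9 + 2*T/(9*(-10 + T))) = -3 - T/9 + 2*T/(9*(-10 + T)))
√(43552 + w(-1*2)) = √(43552 + (270 - (-1*2)² - (-15)*2)/(9*(-10 - 1*2))) = √(43552 + (270 - 1*(-2)² - 15*(-2))/(9*(-10 - 2))) = √(43552 + (⅑)*(270 - 1*4 + 30)/(-12)) = √(43552 + (⅑)*(-1/12)*(270 - 4 + 30)) = √(43552 + (⅑)*(-1/12)*296) = √(43552 - 74/27) = √(1175830/27) = √3527490/9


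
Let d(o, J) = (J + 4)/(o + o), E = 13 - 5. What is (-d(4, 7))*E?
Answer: -11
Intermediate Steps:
E = 8
d(o, J) = (4 + J)/(2*o) (d(o, J) = (4 + J)/((2*o)) = (4 + J)*(1/(2*o)) = (4 + J)/(2*o))
(-d(4, 7))*E = -(4 + 7)/(2*4)*8 = -11/(2*4)*8 = -1*11/8*8 = -11/8*8 = -11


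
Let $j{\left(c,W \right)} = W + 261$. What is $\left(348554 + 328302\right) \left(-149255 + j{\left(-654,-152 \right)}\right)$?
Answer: $-100950364976$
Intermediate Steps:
$j{\left(c,W \right)} = 261 + W$
$\left(348554 + 328302\right) \left(-149255 + j{\left(-654,-152 \right)}\right) = \left(348554 + 328302\right) \left(-149255 + \left(261 - 152\right)\right) = 676856 \left(-149255 + 109\right) = 676856 \left(-149146\right) = -100950364976$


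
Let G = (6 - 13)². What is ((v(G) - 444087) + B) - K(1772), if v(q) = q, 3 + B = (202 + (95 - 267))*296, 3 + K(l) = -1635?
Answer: -433523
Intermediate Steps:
G = 49 (G = (-7)² = 49)
K(l) = -1638 (K(l) = -3 - 1635 = -1638)
B = 8877 (B = -3 + (202 + (95 - 267))*296 = -3 + (202 - 172)*296 = -3 + 30*296 = -3 + 8880 = 8877)
((v(G) - 444087) + B) - K(1772) = ((49 - 444087) + 8877) - 1*(-1638) = (-444038 + 8877) + 1638 = -435161 + 1638 = -433523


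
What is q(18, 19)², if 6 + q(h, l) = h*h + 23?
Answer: 116281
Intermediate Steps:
q(h, l) = 17 + h² (q(h, l) = -6 + (h*h + 23) = -6 + (h² + 23) = -6 + (23 + h²) = 17 + h²)
q(18, 19)² = (17 + 18²)² = (17 + 324)² = 341² = 116281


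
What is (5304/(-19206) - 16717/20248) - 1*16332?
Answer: -1058611175885/64813848 ≈ -16333.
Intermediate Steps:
(5304/(-19206) - 16717/20248) - 1*16332 = (5304*(-1/19206) - 16717*1/20248) - 16332 = (-884/3201 - 16717/20248) - 16332 = -71410349/64813848 - 16332 = -1058611175885/64813848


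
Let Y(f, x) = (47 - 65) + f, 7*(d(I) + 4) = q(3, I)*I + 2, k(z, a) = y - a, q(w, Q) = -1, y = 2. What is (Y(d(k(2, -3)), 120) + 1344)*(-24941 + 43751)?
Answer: 174011310/7 ≈ 2.4859e+7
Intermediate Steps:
k(z, a) = 2 - a
d(I) = -26/7 - I/7 (d(I) = -4 + (-I + 2)/7 = -4 + (2 - I)/7 = -4 + (2/7 - I/7) = -26/7 - I/7)
Y(f, x) = -18 + f
(Y(d(k(2, -3)), 120) + 1344)*(-24941 + 43751) = ((-18 + (-26/7 - (2 - 1*(-3))/7)) + 1344)*(-24941 + 43751) = ((-18 + (-26/7 - (2 + 3)/7)) + 1344)*18810 = ((-18 + (-26/7 - ⅐*5)) + 1344)*18810 = ((-18 + (-26/7 - 5/7)) + 1344)*18810 = ((-18 - 31/7) + 1344)*18810 = (-157/7 + 1344)*18810 = (9251/7)*18810 = 174011310/7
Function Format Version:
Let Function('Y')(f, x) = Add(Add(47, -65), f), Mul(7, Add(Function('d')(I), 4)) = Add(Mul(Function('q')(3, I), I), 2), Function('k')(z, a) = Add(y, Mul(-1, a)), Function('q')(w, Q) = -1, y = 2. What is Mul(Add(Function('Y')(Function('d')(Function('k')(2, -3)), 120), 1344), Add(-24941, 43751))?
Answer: Rational(174011310, 7) ≈ 2.4859e+7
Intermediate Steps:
Function('k')(z, a) = Add(2, Mul(-1, a))
Function('d')(I) = Add(Rational(-26, 7), Mul(Rational(-1, 7), I)) (Function('d')(I) = Add(-4, Mul(Rational(1, 7), Add(Mul(-1, I), 2))) = Add(-4, Mul(Rational(1, 7), Add(2, Mul(-1, I)))) = Add(-4, Add(Rational(2, 7), Mul(Rational(-1, 7), I))) = Add(Rational(-26, 7), Mul(Rational(-1, 7), I)))
Function('Y')(f, x) = Add(-18, f)
Mul(Add(Function('Y')(Function('d')(Function('k')(2, -3)), 120), 1344), Add(-24941, 43751)) = Mul(Add(Add(-18, Add(Rational(-26, 7), Mul(Rational(-1, 7), Add(2, Mul(-1, -3))))), 1344), Add(-24941, 43751)) = Mul(Add(Add(-18, Add(Rational(-26, 7), Mul(Rational(-1, 7), Add(2, 3)))), 1344), 18810) = Mul(Add(Add(-18, Add(Rational(-26, 7), Mul(Rational(-1, 7), 5))), 1344), 18810) = Mul(Add(Add(-18, Add(Rational(-26, 7), Rational(-5, 7))), 1344), 18810) = Mul(Add(Add(-18, Rational(-31, 7)), 1344), 18810) = Mul(Add(Rational(-157, 7), 1344), 18810) = Mul(Rational(9251, 7), 18810) = Rational(174011310, 7)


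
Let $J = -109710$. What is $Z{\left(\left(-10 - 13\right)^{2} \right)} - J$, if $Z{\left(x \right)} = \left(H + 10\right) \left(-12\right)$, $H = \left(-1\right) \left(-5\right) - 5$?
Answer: $109590$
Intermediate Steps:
$H = 0$ ($H = 5 - 5 = 0$)
$Z{\left(x \right)} = -120$ ($Z{\left(x \right)} = \left(0 + 10\right) \left(-12\right) = 10 \left(-12\right) = -120$)
$Z{\left(\left(-10 - 13\right)^{2} \right)} - J = -120 - -109710 = -120 + 109710 = 109590$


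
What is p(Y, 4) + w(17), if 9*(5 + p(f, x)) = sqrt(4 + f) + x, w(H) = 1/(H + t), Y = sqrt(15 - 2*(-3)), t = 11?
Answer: -1139/252 + sqrt(4 + sqrt(21))/9 ≈ -4.1943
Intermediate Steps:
Y = sqrt(21) (Y = sqrt(15 + 6) = sqrt(21) ≈ 4.5826)
w(H) = 1/(11 + H) (w(H) = 1/(H + 11) = 1/(11 + H))
p(f, x) = -5 + x/9 + sqrt(4 + f)/9 (p(f, x) = -5 + (sqrt(4 + f) + x)/9 = -5 + (x + sqrt(4 + f))/9 = -5 + (x/9 + sqrt(4 + f)/9) = -5 + x/9 + sqrt(4 + f)/9)
p(Y, 4) + w(17) = (-5 + (1/9)*4 + sqrt(4 + sqrt(21))/9) + 1/(11 + 17) = (-5 + 4/9 + sqrt(4 + sqrt(21))/9) + 1/28 = (-41/9 + sqrt(4 + sqrt(21))/9) + 1/28 = -1139/252 + sqrt(4 + sqrt(21))/9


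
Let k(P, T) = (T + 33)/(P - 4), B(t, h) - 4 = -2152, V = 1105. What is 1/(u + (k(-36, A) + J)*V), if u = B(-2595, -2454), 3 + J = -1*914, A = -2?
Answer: -8/8130315 ≈ -9.8397e-7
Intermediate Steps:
B(t, h) = -2148 (B(t, h) = 4 - 2152 = -2148)
k(P, T) = (33 + T)/(-4 + P)
J = -917 (J = -3 - 1*914 = -3 - 914 = -917)
u = -2148
1/(u + (k(-36, A) + J)*V) = 1/(-2148 + ((33 - 2)/(-4 - 36) - 917)*1105) = 1/(-2148 + (31/(-40) - 917)*1105) = 1/(-2148 + (-1/40*31 - 917)*1105) = 1/(-2148 + (-31/40 - 917)*1105) = 1/(-2148 - 36711/40*1105) = 1/(-2148 - 8113131/8) = 1/(-8130315/8) = -8/8130315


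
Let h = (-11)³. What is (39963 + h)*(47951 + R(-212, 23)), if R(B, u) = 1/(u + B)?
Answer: 350111694416/189 ≈ 1.8524e+9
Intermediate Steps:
R(B, u) = 1/(B + u)
h = -1331
(39963 + h)*(47951 + R(-212, 23)) = (39963 - 1331)*(47951 + 1/(-212 + 23)) = 38632*(47951 + 1/(-189)) = 38632*(47951 - 1/189) = 38632*(9062738/189) = 350111694416/189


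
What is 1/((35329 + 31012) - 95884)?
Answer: -1/29543 ≈ -3.3849e-5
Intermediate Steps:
1/((35329 + 31012) - 95884) = 1/(66341 - 95884) = 1/(-29543) = -1/29543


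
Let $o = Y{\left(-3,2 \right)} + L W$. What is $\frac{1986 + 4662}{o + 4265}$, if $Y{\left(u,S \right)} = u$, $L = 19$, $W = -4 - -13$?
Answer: $\frac{6648}{4433} \approx 1.4997$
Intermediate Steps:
$W = 9$ ($W = -4 + 13 = 9$)
$o = 168$ ($o = -3 + 19 \cdot 9 = -3 + 171 = 168$)
$\frac{1986 + 4662}{o + 4265} = \frac{1986 + 4662}{168 + 4265} = \frac{6648}{4433}$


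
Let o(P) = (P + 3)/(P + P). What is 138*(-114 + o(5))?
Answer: -78108/5 ≈ -15622.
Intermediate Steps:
o(P) = (3 + P)/(2*P) (o(P) = (3 + P)/((2*P)) = (3 + P)*(1/(2*P)) = (3 + P)/(2*P))
138*(-114 + o(5)) = 138*(-114 + (½)*(3 + 5)/5) = 138*(-114 + (½)*(⅕)*8) = 138*(-114 + ⅘) = 138*(-566/5) = -78108/5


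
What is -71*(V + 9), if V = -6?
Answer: -213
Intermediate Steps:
-71*(V + 9) = -71*(-6 + 9) = -71*3 = -213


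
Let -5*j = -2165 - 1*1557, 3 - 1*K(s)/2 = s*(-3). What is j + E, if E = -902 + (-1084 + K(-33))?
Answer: -7168/5 ≈ -1433.6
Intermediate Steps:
K(s) = 6 + 6*s (K(s) = 6 - 2*s*(-3) = 6 - (-6)*s = 6 + 6*s)
j = 3722/5 (j = -(-2165 - 1*1557)/5 = -(-2165 - 1557)/5 = -⅕*(-3722) = 3722/5 ≈ 744.40)
E = -2178 (E = -902 + (-1084 + (6 + 6*(-33))) = -902 + (-1084 + (6 - 198)) = -902 + (-1084 - 192) = -902 - 1276 = -2178)
j + E = 3722/5 - 2178 = -7168/5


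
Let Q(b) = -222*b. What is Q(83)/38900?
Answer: -9213/19450 ≈ -0.47368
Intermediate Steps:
Q(83)/38900 = -222*83/38900 = -18426*1/38900 = -9213/19450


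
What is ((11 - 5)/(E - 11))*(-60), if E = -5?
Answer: 45/2 ≈ 22.500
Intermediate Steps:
((11 - 5)/(E - 11))*(-60) = ((11 - 5)/(-5 - 11))*(-60) = (6/(-16))*(-60) = (6*(-1/16))*(-60) = -3/8*(-60) = 45/2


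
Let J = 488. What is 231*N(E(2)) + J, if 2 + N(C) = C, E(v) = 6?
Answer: 1412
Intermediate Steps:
N(C) = -2 + C
231*N(E(2)) + J = 231*(-2 + 6) + 488 = 231*4 + 488 = 924 + 488 = 1412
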